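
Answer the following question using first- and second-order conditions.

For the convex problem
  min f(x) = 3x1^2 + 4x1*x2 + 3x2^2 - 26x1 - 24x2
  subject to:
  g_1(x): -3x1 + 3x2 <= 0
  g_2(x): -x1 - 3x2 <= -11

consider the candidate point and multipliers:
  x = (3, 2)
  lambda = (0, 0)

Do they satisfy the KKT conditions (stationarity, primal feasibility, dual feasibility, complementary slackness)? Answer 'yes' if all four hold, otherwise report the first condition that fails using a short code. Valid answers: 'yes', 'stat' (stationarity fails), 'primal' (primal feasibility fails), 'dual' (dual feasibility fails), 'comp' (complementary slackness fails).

Gradient of f: grad f(x) = Q x + c = (0, 0)
Constraint values g_i(x) = a_i^T x - b_i:
  g_1((3, 2)) = -3
  g_2((3, 2)) = 2
Stationarity residual: grad f(x) + sum_i lambda_i a_i = (0, 0)
  -> stationarity OK
Primal feasibility (all g_i <= 0): FAILS
Dual feasibility (all lambda_i >= 0): OK
Complementary slackness (lambda_i * g_i(x) = 0 for all i): OK

Verdict: the first failing condition is primal_feasibility -> primal.

primal


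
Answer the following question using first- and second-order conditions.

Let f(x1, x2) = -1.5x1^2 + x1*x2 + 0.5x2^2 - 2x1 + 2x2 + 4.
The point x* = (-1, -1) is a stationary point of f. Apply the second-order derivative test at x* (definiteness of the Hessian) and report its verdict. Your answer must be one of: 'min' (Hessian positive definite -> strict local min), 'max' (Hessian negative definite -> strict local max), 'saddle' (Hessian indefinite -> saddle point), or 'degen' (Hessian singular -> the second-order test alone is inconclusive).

Compute the Hessian H = grad^2 f:
  H = [[-3, 1], [1, 1]]
Verify stationarity: grad f(x*) = H x* + g = (0, 0).
Eigenvalues of H: -3.2361, 1.2361.
Eigenvalues have mixed signs, so H is indefinite -> x* is a saddle point.

saddle


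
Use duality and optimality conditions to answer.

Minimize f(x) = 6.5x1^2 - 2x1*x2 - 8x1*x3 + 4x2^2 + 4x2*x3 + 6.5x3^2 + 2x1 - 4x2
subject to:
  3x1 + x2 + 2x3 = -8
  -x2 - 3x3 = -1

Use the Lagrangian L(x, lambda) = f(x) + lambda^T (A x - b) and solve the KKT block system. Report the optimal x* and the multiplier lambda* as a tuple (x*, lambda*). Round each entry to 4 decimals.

Form the Lagrangian:
  L(x, lambda) = (1/2) x^T Q x + c^T x + lambda^T (A x - b)
Stationarity (grad_x L = 0): Q x + c + A^T lambda = 0.
Primal feasibility: A x = b.

This gives the KKT block system:
  [ Q   A^T ] [ x     ]   [-c ]
  [ A    0  ] [ lambda ] = [ b ]

Solving the linear system:
  x*      = (-2.9182, 0.2636, 0.2455)
  lambda* = (12.8091, 17.7364)
  f(x*)   = 56.6591

x* = (-2.9182, 0.2636, 0.2455), lambda* = (12.8091, 17.7364)


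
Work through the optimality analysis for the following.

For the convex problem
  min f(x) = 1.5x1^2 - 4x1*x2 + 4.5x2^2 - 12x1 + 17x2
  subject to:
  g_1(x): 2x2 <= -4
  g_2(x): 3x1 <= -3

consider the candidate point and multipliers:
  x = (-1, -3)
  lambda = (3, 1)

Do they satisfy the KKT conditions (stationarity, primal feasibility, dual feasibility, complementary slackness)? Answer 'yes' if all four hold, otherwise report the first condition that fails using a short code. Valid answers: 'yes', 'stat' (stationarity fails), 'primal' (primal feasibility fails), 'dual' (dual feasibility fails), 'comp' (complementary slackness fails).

Gradient of f: grad f(x) = Q x + c = (-3, -6)
Constraint values g_i(x) = a_i^T x - b_i:
  g_1((-1, -3)) = -2
  g_2((-1, -3)) = 0
Stationarity residual: grad f(x) + sum_i lambda_i a_i = (0, 0)
  -> stationarity OK
Primal feasibility (all g_i <= 0): OK
Dual feasibility (all lambda_i >= 0): OK
Complementary slackness (lambda_i * g_i(x) = 0 for all i): FAILS

Verdict: the first failing condition is complementary_slackness -> comp.

comp


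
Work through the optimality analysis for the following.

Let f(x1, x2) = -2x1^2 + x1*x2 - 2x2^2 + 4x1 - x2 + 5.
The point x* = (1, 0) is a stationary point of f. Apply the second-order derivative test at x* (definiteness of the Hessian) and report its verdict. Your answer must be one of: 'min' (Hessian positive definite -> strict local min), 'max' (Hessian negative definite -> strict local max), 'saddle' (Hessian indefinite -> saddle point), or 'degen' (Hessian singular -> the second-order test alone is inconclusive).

Compute the Hessian H = grad^2 f:
  H = [[-4, 1], [1, -4]]
Verify stationarity: grad f(x*) = H x* + g = (0, 0).
Eigenvalues of H: -5, -3.
Both eigenvalues < 0, so H is negative definite -> x* is a strict local max.

max


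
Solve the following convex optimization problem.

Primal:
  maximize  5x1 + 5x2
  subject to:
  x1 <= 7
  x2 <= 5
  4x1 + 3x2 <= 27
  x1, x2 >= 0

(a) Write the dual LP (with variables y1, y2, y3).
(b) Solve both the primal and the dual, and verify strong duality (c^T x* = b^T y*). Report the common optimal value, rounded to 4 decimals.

The standard primal-dual pair for 'max c^T x s.t. A x <= b, x >= 0' is:
  Dual:  min b^T y  s.t.  A^T y >= c,  y >= 0.

So the dual LP is:
  minimize  7y1 + 5y2 + 27y3
  subject to:
    y1 + 4y3 >= 5
    y2 + 3y3 >= 5
    y1, y2, y3 >= 0

Solving the primal: x* = (3, 5).
  primal value c^T x* = 40.
Solving the dual: y* = (0, 1.25, 1.25).
  dual value b^T y* = 40.
Strong duality: c^T x* = b^T y*. Confirmed.

40


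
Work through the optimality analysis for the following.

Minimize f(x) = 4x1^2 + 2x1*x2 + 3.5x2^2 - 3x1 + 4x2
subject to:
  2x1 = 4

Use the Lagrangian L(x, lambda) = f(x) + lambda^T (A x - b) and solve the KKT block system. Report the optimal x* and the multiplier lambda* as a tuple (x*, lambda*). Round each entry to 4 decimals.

Form the Lagrangian:
  L(x, lambda) = (1/2) x^T Q x + c^T x + lambda^T (A x - b)
Stationarity (grad_x L = 0): Q x + c + A^T lambda = 0.
Primal feasibility: A x = b.

This gives the KKT block system:
  [ Q   A^T ] [ x     ]   [-c ]
  [ A    0  ] [ lambda ] = [ b ]

Solving the linear system:
  x*      = (2, -1.1429)
  lambda* = (-5.3571)
  f(x*)   = 5.4286

x* = (2, -1.1429), lambda* = (-5.3571)


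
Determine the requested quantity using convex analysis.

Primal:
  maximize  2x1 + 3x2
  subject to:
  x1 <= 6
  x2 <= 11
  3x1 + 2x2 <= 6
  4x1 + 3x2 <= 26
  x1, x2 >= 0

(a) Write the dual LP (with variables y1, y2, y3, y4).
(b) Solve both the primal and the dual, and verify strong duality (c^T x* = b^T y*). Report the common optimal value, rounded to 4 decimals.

The standard primal-dual pair for 'max c^T x s.t. A x <= b, x >= 0' is:
  Dual:  min b^T y  s.t.  A^T y >= c,  y >= 0.

So the dual LP is:
  minimize  6y1 + 11y2 + 6y3 + 26y4
  subject to:
    y1 + 3y3 + 4y4 >= 2
    y2 + 2y3 + 3y4 >= 3
    y1, y2, y3, y4 >= 0

Solving the primal: x* = (0, 3).
  primal value c^T x* = 9.
Solving the dual: y* = (0, 0, 1.5, 0).
  dual value b^T y* = 9.
Strong duality: c^T x* = b^T y*. Confirmed.

9


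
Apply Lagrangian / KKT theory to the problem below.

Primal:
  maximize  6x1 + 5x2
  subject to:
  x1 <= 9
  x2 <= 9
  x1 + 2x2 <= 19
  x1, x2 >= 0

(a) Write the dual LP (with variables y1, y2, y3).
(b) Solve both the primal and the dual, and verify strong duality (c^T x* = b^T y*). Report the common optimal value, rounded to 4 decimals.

The standard primal-dual pair for 'max c^T x s.t. A x <= b, x >= 0' is:
  Dual:  min b^T y  s.t.  A^T y >= c,  y >= 0.

So the dual LP is:
  minimize  9y1 + 9y2 + 19y3
  subject to:
    y1 + y3 >= 6
    y2 + 2y3 >= 5
    y1, y2, y3 >= 0

Solving the primal: x* = (9, 5).
  primal value c^T x* = 79.
Solving the dual: y* = (3.5, 0, 2.5).
  dual value b^T y* = 79.
Strong duality: c^T x* = b^T y*. Confirmed.

79


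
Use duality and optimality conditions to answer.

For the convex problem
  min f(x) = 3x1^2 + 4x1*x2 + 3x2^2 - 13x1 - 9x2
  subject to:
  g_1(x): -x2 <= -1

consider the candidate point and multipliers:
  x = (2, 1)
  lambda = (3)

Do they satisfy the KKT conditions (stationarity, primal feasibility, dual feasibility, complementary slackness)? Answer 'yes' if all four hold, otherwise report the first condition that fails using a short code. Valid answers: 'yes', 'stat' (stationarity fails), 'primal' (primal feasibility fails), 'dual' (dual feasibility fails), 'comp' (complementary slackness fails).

Gradient of f: grad f(x) = Q x + c = (3, 5)
Constraint values g_i(x) = a_i^T x - b_i:
  g_1((2, 1)) = 0
Stationarity residual: grad f(x) + sum_i lambda_i a_i = (3, 2)
  -> stationarity FAILS
Primal feasibility (all g_i <= 0): OK
Dual feasibility (all lambda_i >= 0): OK
Complementary slackness (lambda_i * g_i(x) = 0 for all i): OK

Verdict: the first failing condition is stationarity -> stat.

stat


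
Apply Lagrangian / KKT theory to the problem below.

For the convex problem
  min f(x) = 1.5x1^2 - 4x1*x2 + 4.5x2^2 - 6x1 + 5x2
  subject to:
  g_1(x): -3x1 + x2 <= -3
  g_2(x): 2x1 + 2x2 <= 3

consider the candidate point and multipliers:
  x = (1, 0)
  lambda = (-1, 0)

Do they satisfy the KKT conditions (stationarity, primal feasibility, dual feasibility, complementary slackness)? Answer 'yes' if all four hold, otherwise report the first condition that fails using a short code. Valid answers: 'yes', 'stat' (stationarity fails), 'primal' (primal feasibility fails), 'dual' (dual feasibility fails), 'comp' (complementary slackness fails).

Gradient of f: grad f(x) = Q x + c = (-3, 1)
Constraint values g_i(x) = a_i^T x - b_i:
  g_1((1, 0)) = 0
  g_2((1, 0)) = -1
Stationarity residual: grad f(x) + sum_i lambda_i a_i = (0, 0)
  -> stationarity OK
Primal feasibility (all g_i <= 0): OK
Dual feasibility (all lambda_i >= 0): FAILS
Complementary slackness (lambda_i * g_i(x) = 0 for all i): OK

Verdict: the first failing condition is dual_feasibility -> dual.

dual


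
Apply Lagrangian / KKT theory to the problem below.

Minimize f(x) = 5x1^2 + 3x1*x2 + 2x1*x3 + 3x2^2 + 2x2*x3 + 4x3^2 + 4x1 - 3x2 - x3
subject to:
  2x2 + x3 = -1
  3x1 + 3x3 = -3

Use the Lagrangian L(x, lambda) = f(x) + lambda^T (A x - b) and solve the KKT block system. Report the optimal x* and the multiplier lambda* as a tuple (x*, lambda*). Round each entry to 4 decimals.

Form the Lagrangian:
  L(x, lambda) = (1/2) x^T Q x + c^T x + lambda^T (A x - b)
Stationarity (grad_x L = 0): Q x + c + A^T lambda = 0.
Primal feasibility: A x = b.

This gives the KKT block system:
  [ Q   A^T ] [ x     ]   [-c ]
  [ A    0  ] [ lambda ] = [ b ]

Solving the linear system:
  x*      = (-0.5152, -0.2576, -0.4848)
  lambda* = (3.5303, 0.9646)
  f(x*)   = 2.8106

x* = (-0.5152, -0.2576, -0.4848), lambda* = (3.5303, 0.9646)


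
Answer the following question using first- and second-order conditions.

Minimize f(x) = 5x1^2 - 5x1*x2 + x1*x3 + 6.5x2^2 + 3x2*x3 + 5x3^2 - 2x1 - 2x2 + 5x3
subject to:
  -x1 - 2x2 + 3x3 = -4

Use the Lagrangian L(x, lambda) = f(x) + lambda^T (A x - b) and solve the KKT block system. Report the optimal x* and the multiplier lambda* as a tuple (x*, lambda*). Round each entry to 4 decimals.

Form the Lagrangian:
  L(x, lambda) = (1/2) x^T Q x + c^T x + lambda^T (A x - b)
Stationarity (grad_x L = 0): Q x + c + A^T lambda = 0.
Primal feasibility: A x = b.

This gives the KKT block system:
  [ Q   A^T ] [ x     ]   [-c ]
  [ A    0  ] [ lambda ] = [ b ]

Solving the linear system:
  x*      = (0.5725, 0.5685, -0.7635)
  lambda* = (0.1189)
  f(x*)   = -2.8119

x* = (0.5725, 0.5685, -0.7635), lambda* = (0.1189)


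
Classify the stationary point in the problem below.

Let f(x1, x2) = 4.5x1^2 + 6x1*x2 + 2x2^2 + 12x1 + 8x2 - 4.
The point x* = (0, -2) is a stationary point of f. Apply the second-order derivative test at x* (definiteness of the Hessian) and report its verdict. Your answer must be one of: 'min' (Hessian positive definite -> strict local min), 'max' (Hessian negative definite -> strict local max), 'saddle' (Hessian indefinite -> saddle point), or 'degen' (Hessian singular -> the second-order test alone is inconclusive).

Compute the Hessian H = grad^2 f:
  H = [[9, 6], [6, 4]]
Verify stationarity: grad f(x*) = H x* + g = (0, 0).
Eigenvalues of H: 0, 13.
H has a zero eigenvalue (singular; positive semidefinite but not definite), so H is neither positive definite, negative definite, nor indefinite. The second-order test alone is inconclusive -> degen.
(Indeed, f is constant along the null direction of H through x*, so x* is not a strict local extremum.)

degen


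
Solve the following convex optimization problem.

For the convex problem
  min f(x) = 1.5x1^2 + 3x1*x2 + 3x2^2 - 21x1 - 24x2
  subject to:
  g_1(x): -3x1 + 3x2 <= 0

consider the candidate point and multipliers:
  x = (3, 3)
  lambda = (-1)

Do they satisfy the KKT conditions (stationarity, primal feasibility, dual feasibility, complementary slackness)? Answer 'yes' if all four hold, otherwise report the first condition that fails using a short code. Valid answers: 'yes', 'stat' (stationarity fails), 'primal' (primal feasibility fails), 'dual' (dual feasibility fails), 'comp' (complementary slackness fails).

Gradient of f: grad f(x) = Q x + c = (-3, 3)
Constraint values g_i(x) = a_i^T x - b_i:
  g_1((3, 3)) = 0
Stationarity residual: grad f(x) + sum_i lambda_i a_i = (0, 0)
  -> stationarity OK
Primal feasibility (all g_i <= 0): OK
Dual feasibility (all lambda_i >= 0): FAILS
Complementary slackness (lambda_i * g_i(x) = 0 for all i): OK

Verdict: the first failing condition is dual_feasibility -> dual.

dual


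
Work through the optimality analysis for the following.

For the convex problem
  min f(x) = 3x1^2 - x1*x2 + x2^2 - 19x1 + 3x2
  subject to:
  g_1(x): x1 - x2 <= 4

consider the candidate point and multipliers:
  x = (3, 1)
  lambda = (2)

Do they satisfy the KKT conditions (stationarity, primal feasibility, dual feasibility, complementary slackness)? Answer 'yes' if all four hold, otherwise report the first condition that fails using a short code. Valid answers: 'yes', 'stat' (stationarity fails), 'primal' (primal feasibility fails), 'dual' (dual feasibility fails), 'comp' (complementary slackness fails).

Gradient of f: grad f(x) = Q x + c = (-2, 2)
Constraint values g_i(x) = a_i^T x - b_i:
  g_1((3, 1)) = -2
Stationarity residual: grad f(x) + sum_i lambda_i a_i = (0, 0)
  -> stationarity OK
Primal feasibility (all g_i <= 0): OK
Dual feasibility (all lambda_i >= 0): OK
Complementary slackness (lambda_i * g_i(x) = 0 for all i): FAILS

Verdict: the first failing condition is complementary_slackness -> comp.

comp


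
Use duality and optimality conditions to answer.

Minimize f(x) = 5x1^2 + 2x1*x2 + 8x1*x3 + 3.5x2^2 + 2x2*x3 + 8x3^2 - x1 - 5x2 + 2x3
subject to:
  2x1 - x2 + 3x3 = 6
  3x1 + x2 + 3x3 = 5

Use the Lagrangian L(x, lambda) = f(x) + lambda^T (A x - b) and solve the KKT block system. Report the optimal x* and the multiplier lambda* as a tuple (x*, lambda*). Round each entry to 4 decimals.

Form the Lagrangian:
  L(x, lambda) = (1/2) x^T Q x + c^T x + lambda^T (A x - b)
Stationarity (grad_x L = 0): Q x + c + A^T lambda = 0.
Primal feasibility: A x = b.

This gives the KKT block system:
  [ Q   A^T ] [ x     ]   [-c ]
  [ A    0  ] [ lambda ] = [ b ]

Solving the linear system:
  x*      = (1.1088, -1.0544, 0.9094)
  lambda* = (-8.0574, 0.287)
  f(x*)   = 26.4456

x* = (1.1088, -1.0544, 0.9094), lambda* = (-8.0574, 0.287)


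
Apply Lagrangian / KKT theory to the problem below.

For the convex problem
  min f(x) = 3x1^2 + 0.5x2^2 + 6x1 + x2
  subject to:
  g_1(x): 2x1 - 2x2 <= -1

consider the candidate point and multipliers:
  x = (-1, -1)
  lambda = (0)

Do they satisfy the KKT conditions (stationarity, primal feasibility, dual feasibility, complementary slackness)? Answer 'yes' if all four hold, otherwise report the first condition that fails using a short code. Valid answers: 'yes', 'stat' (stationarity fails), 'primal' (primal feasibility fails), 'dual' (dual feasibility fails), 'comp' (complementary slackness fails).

Gradient of f: grad f(x) = Q x + c = (0, 0)
Constraint values g_i(x) = a_i^T x - b_i:
  g_1((-1, -1)) = 1
Stationarity residual: grad f(x) + sum_i lambda_i a_i = (0, 0)
  -> stationarity OK
Primal feasibility (all g_i <= 0): FAILS
Dual feasibility (all lambda_i >= 0): OK
Complementary slackness (lambda_i * g_i(x) = 0 for all i): OK

Verdict: the first failing condition is primal_feasibility -> primal.

primal


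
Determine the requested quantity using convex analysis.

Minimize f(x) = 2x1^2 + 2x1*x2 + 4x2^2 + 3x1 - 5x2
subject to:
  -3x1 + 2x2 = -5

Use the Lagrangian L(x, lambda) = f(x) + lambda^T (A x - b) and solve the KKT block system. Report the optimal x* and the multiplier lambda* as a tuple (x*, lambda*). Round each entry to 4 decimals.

Form the Lagrangian:
  L(x, lambda) = (1/2) x^T Q x + c^T x + lambda^T (A x - b)
Stationarity (grad_x L = 0): Q x + c + A^T lambda = 0.
Primal feasibility: A x = b.

This gives the KKT block system:
  [ Q   A^T ] [ x     ]   [-c ]
  [ A    0  ] [ lambda ] = [ b ]

Solving the linear system:
  x*      = (1.4107, -0.3839)
  lambda* = (2.625)
  f(x*)   = 9.6384

x* = (1.4107, -0.3839), lambda* = (2.625)


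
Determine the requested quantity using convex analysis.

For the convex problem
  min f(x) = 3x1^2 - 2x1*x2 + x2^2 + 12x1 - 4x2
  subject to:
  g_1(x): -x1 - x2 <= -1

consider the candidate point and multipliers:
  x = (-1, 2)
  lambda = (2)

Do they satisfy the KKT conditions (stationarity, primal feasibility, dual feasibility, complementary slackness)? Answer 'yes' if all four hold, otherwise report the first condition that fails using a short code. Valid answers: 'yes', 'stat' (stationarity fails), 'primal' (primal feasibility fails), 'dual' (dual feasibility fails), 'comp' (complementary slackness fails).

Gradient of f: grad f(x) = Q x + c = (2, 2)
Constraint values g_i(x) = a_i^T x - b_i:
  g_1((-1, 2)) = 0
Stationarity residual: grad f(x) + sum_i lambda_i a_i = (0, 0)
  -> stationarity OK
Primal feasibility (all g_i <= 0): OK
Dual feasibility (all lambda_i >= 0): OK
Complementary slackness (lambda_i * g_i(x) = 0 for all i): OK

Verdict: yes, KKT holds.

yes


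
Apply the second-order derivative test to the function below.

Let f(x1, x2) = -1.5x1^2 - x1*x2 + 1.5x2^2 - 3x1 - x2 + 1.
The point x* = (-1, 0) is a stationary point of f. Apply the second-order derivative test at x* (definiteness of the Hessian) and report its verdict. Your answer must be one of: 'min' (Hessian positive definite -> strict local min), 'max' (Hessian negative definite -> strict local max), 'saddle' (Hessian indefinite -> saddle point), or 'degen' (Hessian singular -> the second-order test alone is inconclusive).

Compute the Hessian H = grad^2 f:
  H = [[-3, -1], [-1, 3]]
Verify stationarity: grad f(x*) = H x* + g = (0, 0).
Eigenvalues of H: -3.1623, 3.1623.
Eigenvalues have mixed signs, so H is indefinite -> x* is a saddle point.

saddle


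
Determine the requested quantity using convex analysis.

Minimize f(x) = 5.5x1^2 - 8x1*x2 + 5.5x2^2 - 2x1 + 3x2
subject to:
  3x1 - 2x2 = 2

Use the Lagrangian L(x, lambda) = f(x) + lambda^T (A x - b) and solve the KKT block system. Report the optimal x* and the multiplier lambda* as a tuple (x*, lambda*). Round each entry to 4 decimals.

Form the Lagrangian:
  L(x, lambda) = (1/2) x^T Q x + c^T x + lambda^T (A x - b)
Stationarity (grad_x L = 0): Q x + c + A^T lambda = 0.
Primal feasibility: A x = b.

This gives the KKT block system:
  [ Q   A^T ] [ x     ]   [-c ]
  [ A    0  ] [ lambda ] = [ b ]

Solving the linear system:
  x*      = (0.5106, -0.234)
  lambda* = (-1.8298)
  f(x*)   = 0.9681

x* = (0.5106, -0.234), lambda* = (-1.8298)


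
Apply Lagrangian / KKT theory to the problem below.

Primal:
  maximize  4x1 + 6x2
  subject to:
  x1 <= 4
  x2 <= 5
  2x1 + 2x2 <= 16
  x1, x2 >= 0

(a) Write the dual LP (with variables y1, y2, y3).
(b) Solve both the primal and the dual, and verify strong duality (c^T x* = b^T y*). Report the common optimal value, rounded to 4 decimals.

The standard primal-dual pair for 'max c^T x s.t. A x <= b, x >= 0' is:
  Dual:  min b^T y  s.t.  A^T y >= c,  y >= 0.

So the dual LP is:
  minimize  4y1 + 5y2 + 16y3
  subject to:
    y1 + 2y3 >= 4
    y2 + 2y3 >= 6
    y1, y2, y3 >= 0

Solving the primal: x* = (3, 5).
  primal value c^T x* = 42.
Solving the dual: y* = (0, 2, 2).
  dual value b^T y* = 42.
Strong duality: c^T x* = b^T y*. Confirmed.

42


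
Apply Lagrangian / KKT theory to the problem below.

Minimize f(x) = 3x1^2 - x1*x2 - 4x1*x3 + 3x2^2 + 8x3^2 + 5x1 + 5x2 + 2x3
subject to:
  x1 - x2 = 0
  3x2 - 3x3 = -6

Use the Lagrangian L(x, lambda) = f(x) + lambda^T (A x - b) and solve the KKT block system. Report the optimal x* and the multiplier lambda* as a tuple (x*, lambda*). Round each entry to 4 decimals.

Form the Lagrangian:
  L(x, lambda) = (1/2) x^T Q x + c^T x + lambda^T (A x - b)
Stationarity (grad_x L = 0): Q x + c + A^T lambda = 0.
Primal feasibility: A x = b.

This gives the KKT block system:
  [ Q   A^T ] [ x     ]   [-c ]
  [ A    0  ] [ lambda ] = [ b ]

Solving the linear system:
  x*      = (-2, -2, 0)
  lambda* = (5, 3.3333)
  f(x*)   = 0

x* = (-2, -2, 0), lambda* = (5, 3.3333)


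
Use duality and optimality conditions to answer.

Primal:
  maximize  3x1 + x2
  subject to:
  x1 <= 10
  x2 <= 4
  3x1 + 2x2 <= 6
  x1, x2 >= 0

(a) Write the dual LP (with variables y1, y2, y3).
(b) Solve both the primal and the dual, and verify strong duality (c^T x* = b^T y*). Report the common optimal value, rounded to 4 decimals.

The standard primal-dual pair for 'max c^T x s.t. A x <= b, x >= 0' is:
  Dual:  min b^T y  s.t.  A^T y >= c,  y >= 0.

So the dual LP is:
  minimize  10y1 + 4y2 + 6y3
  subject to:
    y1 + 3y3 >= 3
    y2 + 2y3 >= 1
    y1, y2, y3 >= 0

Solving the primal: x* = (2, 0).
  primal value c^T x* = 6.
Solving the dual: y* = (0, 0, 1).
  dual value b^T y* = 6.
Strong duality: c^T x* = b^T y*. Confirmed.

6


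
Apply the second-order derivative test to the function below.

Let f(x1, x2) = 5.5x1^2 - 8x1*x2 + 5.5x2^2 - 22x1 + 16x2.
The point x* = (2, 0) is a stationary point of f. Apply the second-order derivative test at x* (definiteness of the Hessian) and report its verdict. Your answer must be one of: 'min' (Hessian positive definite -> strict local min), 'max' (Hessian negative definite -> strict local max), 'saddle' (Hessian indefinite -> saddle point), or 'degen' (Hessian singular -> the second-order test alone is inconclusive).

Compute the Hessian H = grad^2 f:
  H = [[11, -8], [-8, 11]]
Verify stationarity: grad f(x*) = H x* + g = (0, 0).
Eigenvalues of H: 3, 19.
Both eigenvalues > 0, so H is positive definite -> x* is a strict local min.

min


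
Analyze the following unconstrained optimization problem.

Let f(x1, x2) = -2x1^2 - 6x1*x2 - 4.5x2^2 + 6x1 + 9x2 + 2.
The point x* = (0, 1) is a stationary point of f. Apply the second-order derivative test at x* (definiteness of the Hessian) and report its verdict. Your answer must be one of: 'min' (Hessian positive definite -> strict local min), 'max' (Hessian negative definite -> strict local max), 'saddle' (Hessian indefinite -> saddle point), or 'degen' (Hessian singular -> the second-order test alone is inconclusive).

Compute the Hessian H = grad^2 f:
  H = [[-4, -6], [-6, -9]]
Verify stationarity: grad f(x*) = H x* + g = (0, 0).
Eigenvalues of H: -13, 0.
H has a zero eigenvalue (singular; negative semidefinite but not definite), so H is neither positive definite, negative definite, nor indefinite. The second-order test alone is inconclusive -> degen.
(Indeed, f is constant along the null direction of H through x*, so x* is not a strict local extremum.)

degen


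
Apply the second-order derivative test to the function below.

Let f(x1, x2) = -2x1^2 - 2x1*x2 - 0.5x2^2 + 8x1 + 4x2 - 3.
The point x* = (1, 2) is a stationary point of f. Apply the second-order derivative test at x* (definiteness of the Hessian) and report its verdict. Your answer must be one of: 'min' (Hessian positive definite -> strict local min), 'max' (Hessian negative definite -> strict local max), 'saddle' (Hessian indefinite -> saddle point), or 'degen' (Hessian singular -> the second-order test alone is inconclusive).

Compute the Hessian H = grad^2 f:
  H = [[-4, -2], [-2, -1]]
Verify stationarity: grad f(x*) = H x* + g = (0, 0).
Eigenvalues of H: -5, 0.
H has a zero eigenvalue (singular; negative semidefinite but not definite), so H is neither positive definite, negative definite, nor indefinite. The second-order test alone is inconclusive -> degen.
(Indeed, f is constant along the null direction of H through x*, so x* is not a strict local extremum.)

degen


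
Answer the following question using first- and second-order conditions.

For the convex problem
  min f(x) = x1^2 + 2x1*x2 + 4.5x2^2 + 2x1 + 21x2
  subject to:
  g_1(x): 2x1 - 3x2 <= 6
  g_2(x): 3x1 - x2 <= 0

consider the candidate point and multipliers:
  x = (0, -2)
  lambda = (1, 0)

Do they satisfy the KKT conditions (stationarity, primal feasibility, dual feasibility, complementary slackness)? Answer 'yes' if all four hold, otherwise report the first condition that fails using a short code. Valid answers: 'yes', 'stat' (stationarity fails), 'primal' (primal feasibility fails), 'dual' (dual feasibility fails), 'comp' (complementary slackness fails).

Gradient of f: grad f(x) = Q x + c = (-2, 3)
Constraint values g_i(x) = a_i^T x - b_i:
  g_1((0, -2)) = 0
  g_2((0, -2)) = 2
Stationarity residual: grad f(x) + sum_i lambda_i a_i = (0, 0)
  -> stationarity OK
Primal feasibility (all g_i <= 0): FAILS
Dual feasibility (all lambda_i >= 0): OK
Complementary slackness (lambda_i * g_i(x) = 0 for all i): OK

Verdict: the first failing condition is primal_feasibility -> primal.

primal


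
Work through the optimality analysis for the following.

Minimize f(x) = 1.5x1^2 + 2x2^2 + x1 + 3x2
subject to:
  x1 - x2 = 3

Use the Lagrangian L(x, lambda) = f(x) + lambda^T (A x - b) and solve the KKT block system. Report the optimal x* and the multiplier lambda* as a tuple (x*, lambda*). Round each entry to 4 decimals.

Form the Lagrangian:
  L(x, lambda) = (1/2) x^T Q x + c^T x + lambda^T (A x - b)
Stationarity (grad_x L = 0): Q x + c + A^T lambda = 0.
Primal feasibility: A x = b.

This gives the KKT block system:
  [ Q   A^T ] [ x     ]   [-c ]
  [ A    0  ] [ lambda ] = [ b ]

Solving the linear system:
  x*      = (1.1429, -1.8571)
  lambda* = (-4.4286)
  f(x*)   = 4.4286

x* = (1.1429, -1.8571), lambda* = (-4.4286)


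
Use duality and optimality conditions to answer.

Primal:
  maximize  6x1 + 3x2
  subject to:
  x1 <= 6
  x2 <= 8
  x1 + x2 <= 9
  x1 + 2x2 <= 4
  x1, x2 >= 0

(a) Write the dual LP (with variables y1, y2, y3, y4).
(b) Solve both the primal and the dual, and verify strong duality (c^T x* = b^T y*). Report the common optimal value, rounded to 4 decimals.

The standard primal-dual pair for 'max c^T x s.t. A x <= b, x >= 0' is:
  Dual:  min b^T y  s.t.  A^T y >= c,  y >= 0.

So the dual LP is:
  minimize  6y1 + 8y2 + 9y3 + 4y4
  subject to:
    y1 + y3 + y4 >= 6
    y2 + y3 + 2y4 >= 3
    y1, y2, y3, y4 >= 0

Solving the primal: x* = (4, 0).
  primal value c^T x* = 24.
Solving the dual: y* = (0, 0, 0, 6).
  dual value b^T y* = 24.
Strong duality: c^T x* = b^T y*. Confirmed.

24


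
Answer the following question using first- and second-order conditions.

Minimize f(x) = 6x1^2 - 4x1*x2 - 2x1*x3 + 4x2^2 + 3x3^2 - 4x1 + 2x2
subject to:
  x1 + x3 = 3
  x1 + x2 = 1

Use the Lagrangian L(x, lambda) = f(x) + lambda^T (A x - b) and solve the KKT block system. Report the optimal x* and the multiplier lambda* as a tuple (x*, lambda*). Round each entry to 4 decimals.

Form the Lagrangian:
  L(x, lambda) = (1/2) x^T Q x + c^T x + lambda^T (A x - b)
Stationarity (grad_x L = 0): Q x + c + A^T lambda = 0.
Primal feasibility: A x = b.

This gives the KKT block system:
  [ Q   A^T ] [ x     ]   [-c ]
  [ A    0  ] [ lambda ] = [ b ]

Solving the linear system:
  x*      = (1.1053, -0.1053, 1.8947)
  lambda* = (-9.1579, 3.2632)
  f(x*)   = 9.7895

x* = (1.1053, -0.1053, 1.8947), lambda* = (-9.1579, 3.2632)


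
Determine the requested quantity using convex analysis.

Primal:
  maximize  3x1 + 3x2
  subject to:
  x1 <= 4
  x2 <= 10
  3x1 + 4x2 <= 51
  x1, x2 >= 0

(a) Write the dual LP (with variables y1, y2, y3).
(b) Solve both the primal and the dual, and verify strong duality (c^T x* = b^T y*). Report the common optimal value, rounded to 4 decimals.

The standard primal-dual pair for 'max c^T x s.t. A x <= b, x >= 0' is:
  Dual:  min b^T y  s.t.  A^T y >= c,  y >= 0.

So the dual LP is:
  minimize  4y1 + 10y2 + 51y3
  subject to:
    y1 + 3y3 >= 3
    y2 + 4y3 >= 3
    y1, y2, y3 >= 0

Solving the primal: x* = (4, 9.75).
  primal value c^T x* = 41.25.
Solving the dual: y* = (0.75, 0, 0.75).
  dual value b^T y* = 41.25.
Strong duality: c^T x* = b^T y*. Confirmed.

41.25


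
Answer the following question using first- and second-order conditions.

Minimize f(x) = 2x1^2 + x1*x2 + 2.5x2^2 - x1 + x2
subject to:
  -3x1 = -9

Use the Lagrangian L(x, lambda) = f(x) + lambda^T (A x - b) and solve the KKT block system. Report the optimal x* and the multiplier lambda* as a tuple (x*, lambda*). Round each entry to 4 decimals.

Form the Lagrangian:
  L(x, lambda) = (1/2) x^T Q x + c^T x + lambda^T (A x - b)
Stationarity (grad_x L = 0): Q x + c + A^T lambda = 0.
Primal feasibility: A x = b.

This gives the KKT block system:
  [ Q   A^T ] [ x     ]   [-c ]
  [ A    0  ] [ lambda ] = [ b ]

Solving the linear system:
  x*      = (3, -0.8)
  lambda* = (3.4)
  f(x*)   = 13.4

x* = (3, -0.8), lambda* = (3.4)


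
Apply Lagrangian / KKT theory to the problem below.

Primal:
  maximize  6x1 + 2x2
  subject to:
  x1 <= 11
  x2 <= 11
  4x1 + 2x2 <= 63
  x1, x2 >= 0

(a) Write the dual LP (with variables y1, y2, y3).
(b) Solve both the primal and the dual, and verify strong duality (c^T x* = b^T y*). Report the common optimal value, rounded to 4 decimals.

The standard primal-dual pair for 'max c^T x s.t. A x <= b, x >= 0' is:
  Dual:  min b^T y  s.t.  A^T y >= c,  y >= 0.

So the dual LP is:
  minimize  11y1 + 11y2 + 63y3
  subject to:
    y1 + 4y3 >= 6
    y2 + 2y3 >= 2
    y1, y2, y3 >= 0

Solving the primal: x* = (11, 9.5).
  primal value c^T x* = 85.
Solving the dual: y* = (2, 0, 1).
  dual value b^T y* = 85.
Strong duality: c^T x* = b^T y*. Confirmed.

85


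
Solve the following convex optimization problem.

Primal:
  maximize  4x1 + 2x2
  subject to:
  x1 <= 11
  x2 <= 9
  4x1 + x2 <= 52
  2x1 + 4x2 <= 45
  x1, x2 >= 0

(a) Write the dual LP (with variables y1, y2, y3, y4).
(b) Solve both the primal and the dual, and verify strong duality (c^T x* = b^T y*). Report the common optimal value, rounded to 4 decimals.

The standard primal-dual pair for 'max c^T x s.t. A x <= b, x >= 0' is:
  Dual:  min b^T y  s.t.  A^T y >= c,  y >= 0.

So the dual LP is:
  minimize  11y1 + 9y2 + 52y3 + 45y4
  subject to:
    y1 + 4y3 + 2y4 >= 4
    y2 + y3 + 4y4 >= 2
    y1, y2, y3, y4 >= 0

Solving the primal: x* = (11, 5.75).
  primal value c^T x* = 55.5.
Solving the dual: y* = (3, 0, 0, 0.5).
  dual value b^T y* = 55.5.
Strong duality: c^T x* = b^T y*. Confirmed.

55.5


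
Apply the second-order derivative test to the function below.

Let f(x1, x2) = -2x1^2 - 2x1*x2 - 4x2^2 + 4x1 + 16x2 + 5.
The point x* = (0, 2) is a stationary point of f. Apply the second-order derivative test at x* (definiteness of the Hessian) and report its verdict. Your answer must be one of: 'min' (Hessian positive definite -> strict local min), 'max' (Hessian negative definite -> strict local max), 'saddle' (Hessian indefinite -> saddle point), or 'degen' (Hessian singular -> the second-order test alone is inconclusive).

Compute the Hessian H = grad^2 f:
  H = [[-4, -2], [-2, -8]]
Verify stationarity: grad f(x*) = H x* + g = (0, 0).
Eigenvalues of H: -8.8284, -3.1716.
Both eigenvalues < 0, so H is negative definite -> x* is a strict local max.

max


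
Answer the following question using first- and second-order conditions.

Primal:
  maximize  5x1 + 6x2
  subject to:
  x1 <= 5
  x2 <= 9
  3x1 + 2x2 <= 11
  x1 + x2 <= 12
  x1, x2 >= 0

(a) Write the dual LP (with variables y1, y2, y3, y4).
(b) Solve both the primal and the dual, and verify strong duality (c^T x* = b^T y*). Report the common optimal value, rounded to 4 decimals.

The standard primal-dual pair for 'max c^T x s.t. A x <= b, x >= 0' is:
  Dual:  min b^T y  s.t.  A^T y >= c,  y >= 0.

So the dual LP is:
  minimize  5y1 + 9y2 + 11y3 + 12y4
  subject to:
    y1 + 3y3 + y4 >= 5
    y2 + 2y3 + y4 >= 6
    y1, y2, y3, y4 >= 0

Solving the primal: x* = (0, 5.5).
  primal value c^T x* = 33.
Solving the dual: y* = (0, 0, 3, 0).
  dual value b^T y* = 33.
Strong duality: c^T x* = b^T y*. Confirmed.

33


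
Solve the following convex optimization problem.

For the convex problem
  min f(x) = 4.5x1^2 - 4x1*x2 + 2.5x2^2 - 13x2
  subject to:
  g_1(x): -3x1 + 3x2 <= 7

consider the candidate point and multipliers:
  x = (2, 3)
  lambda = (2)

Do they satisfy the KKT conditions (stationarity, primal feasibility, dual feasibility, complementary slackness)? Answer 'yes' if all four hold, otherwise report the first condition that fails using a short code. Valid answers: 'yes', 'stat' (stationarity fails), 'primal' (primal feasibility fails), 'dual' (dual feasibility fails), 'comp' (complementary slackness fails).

Gradient of f: grad f(x) = Q x + c = (6, -6)
Constraint values g_i(x) = a_i^T x - b_i:
  g_1((2, 3)) = -4
Stationarity residual: grad f(x) + sum_i lambda_i a_i = (0, 0)
  -> stationarity OK
Primal feasibility (all g_i <= 0): OK
Dual feasibility (all lambda_i >= 0): OK
Complementary slackness (lambda_i * g_i(x) = 0 for all i): FAILS

Verdict: the first failing condition is complementary_slackness -> comp.

comp


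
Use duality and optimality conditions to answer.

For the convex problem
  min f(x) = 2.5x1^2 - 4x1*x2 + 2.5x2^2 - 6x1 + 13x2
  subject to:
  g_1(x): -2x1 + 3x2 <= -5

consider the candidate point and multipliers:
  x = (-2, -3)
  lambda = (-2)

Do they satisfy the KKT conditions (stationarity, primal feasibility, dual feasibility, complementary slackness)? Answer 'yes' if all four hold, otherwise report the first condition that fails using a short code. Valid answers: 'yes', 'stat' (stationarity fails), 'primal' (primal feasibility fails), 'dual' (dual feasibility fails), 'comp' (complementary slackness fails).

Gradient of f: grad f(x) = Q x + c = (-4, 6)
Constraint values g_i(x) = a_i^T x - b_i:
  g_1((-2, -3)) = 0
Stationarity residual: grad f(x) + sum_i lambda_i a_i = (0, 0)
  -> stationarity OK
Primal feasibility (all g_i <= 0): OK
Dual feasibility (all lambda_i >= 0): FAILS
Complementary slackness (lambda_i * g_i(x) = 0 for all i): OK

Verdict: the first failing condition is dual_feasibility -> dual.

dual


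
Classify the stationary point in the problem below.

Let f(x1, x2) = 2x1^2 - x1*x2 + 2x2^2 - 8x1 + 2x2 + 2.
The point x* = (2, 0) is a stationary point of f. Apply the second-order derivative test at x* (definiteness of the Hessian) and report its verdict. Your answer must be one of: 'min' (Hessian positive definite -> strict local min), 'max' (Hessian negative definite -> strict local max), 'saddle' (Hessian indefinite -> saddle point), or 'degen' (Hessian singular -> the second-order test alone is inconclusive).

Compute the Hessian H = grad^2 f:
  H = [[4, -1], [-1, 4]]
Verify stationarity: grad f(x*) = H x* + g = (0, 0).
Eigenvalues of H: 3, 5.
Both eigenvalues > 0, so H is positive definite -> x* is a strict local min.

min


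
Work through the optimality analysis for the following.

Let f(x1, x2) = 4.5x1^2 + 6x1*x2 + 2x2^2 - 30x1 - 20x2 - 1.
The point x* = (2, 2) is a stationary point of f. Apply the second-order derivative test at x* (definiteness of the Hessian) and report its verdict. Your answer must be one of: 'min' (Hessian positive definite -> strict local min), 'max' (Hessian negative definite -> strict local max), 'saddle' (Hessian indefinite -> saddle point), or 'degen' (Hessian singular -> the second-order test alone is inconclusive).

Compute the Hessian H = grad^2 f:
  H = [[9, 6], [6, 4]]
Verify stationarity: grad f(x*) = H x* + g = (0, 0).
Eigenvalues of H: 0, 13.
H has a zero eigenvalue (singular; positive semidefinite but not definite), so H is neither positive definite, negative definite, nor indefinite. The second-order test alone is inconclusive -> degen.
(Indeed, f is constant along the null direction of H through x*, so x* is not a strict local extremum.)

degen


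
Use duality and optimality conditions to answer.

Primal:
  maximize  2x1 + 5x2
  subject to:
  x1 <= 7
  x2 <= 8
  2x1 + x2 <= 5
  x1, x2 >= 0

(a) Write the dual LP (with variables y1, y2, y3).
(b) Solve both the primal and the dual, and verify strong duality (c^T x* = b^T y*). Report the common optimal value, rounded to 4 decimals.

The standard primal-dual pair for 'max c^T x s.t. A x <= b, x >= 0' is:
  Dual:  min b^T y  s.t.  A^T y >= c,  y >= 0.

So the dual LP is:
  minimize  7y1 + 8y2 + 5y3
  subject to:
    y1 + 2y3 >= 2
    y2 + y3 >= 5
    y1, y2, y3 >= 0

Solving the primal: x* = (0, 5).
  primal value c^T x* = 25.
Solving the dual: y* = (0, 0, 5).
  dual value b^T y* = 25.
Strong duality: c^T x* = b^T y*. Confirmed.

25


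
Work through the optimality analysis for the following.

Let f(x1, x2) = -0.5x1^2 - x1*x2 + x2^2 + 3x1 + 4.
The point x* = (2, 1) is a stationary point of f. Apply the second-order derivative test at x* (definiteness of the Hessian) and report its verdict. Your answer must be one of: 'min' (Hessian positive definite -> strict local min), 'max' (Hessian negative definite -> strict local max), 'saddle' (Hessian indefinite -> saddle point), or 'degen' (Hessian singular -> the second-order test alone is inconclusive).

Compute the Hessian H = grad^2 f:
  H = [[-1, -1], [-1, 2]]
Verify stationarity: grad f(x*) = H x* + g = (0, 0).
Eigenvalues of H: -1.3028, 2.3028.
Eigenvalues have mixed signs, so H is indefinite -> x* is a saddle point.

saddle


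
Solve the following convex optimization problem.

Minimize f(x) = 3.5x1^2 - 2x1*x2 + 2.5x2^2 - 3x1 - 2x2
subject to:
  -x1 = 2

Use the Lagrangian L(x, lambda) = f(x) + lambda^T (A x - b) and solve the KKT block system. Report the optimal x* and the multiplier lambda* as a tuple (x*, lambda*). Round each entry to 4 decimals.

Form the Lagrangian:
  L(x, lambda) = (1/2) x^T Q x + c^T x + lambda^T (A x - b)
Stationarity (grad_x L = 0): Q x + c + A^T lambda = 0.
Primal feasibility: A x = b.

This gives the KKT block system:
  [ Q   A^T ] [ x     ]   [-c ]
  [ A    0  ] [ lambda ] = [ b ]

Solving the linear system:
  x*      = (-2, -0.4)
  lambda* = (-16.2)
  f(x*)   = 19.6

x* = (-2, -0.4), lambda* = (-16.2)


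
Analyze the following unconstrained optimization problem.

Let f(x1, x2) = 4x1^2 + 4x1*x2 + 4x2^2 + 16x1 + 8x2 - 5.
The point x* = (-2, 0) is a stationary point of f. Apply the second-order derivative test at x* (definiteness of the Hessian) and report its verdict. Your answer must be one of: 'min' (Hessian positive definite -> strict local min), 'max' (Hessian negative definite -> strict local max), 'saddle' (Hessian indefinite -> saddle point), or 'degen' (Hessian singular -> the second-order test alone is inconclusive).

Compute the Hessian H = grad^2 f:
  H = [[8, 4], [4, 8]]
Verify stationarity: grad f(x*) = H x* + g = (0, 0).
Eigenvalues of H: 4, 12.
Both eigenvalues > 0, so H is positive definite -> x* is a strict local min.

min


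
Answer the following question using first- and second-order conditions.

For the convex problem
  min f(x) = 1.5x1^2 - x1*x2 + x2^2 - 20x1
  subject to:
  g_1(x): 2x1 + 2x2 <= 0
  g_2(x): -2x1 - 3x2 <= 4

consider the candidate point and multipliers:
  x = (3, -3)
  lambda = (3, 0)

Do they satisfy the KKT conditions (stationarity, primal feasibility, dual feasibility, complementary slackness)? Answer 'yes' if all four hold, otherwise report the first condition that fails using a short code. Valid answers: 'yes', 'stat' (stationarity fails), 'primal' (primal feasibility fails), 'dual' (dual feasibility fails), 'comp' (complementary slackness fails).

Gradient of f: grad f(x) = Q x + c = (-8, -9)
Constraint values g_i(x) = a_i^T x - b_i:
  g_1((3, -3)) = 0
  g_2((3, -3)) = -1
Stationarity residual: grad f(x) + sum_i lambda_i a_i = (-2, -3)
  -> stationarity FAILS
Primal feasibility (all g_i <= 0): OK
Dual feasibility (all lambda_i >= 0): OK
Complementary slackness (lambda_i * g_i(x) = 0 for all i): OK

Verdict: the first failing condition is stationarity -> stat.

stat
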